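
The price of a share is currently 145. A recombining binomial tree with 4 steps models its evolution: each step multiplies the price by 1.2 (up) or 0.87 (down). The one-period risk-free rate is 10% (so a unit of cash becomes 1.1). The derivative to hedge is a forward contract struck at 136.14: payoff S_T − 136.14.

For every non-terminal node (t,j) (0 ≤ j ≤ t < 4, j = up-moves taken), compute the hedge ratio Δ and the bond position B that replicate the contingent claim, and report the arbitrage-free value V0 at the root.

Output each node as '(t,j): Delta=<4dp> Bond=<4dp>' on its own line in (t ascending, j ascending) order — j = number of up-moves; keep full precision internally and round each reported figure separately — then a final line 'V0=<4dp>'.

Risk-neutral probability p* = (R−d)/(u−d) = (1.1−0.87)/(1.2−0.87) = 0.6970.
At expiry t=4: V(4,0)=-53.0698, V(4,1)=-21.5605, V(4,2)=21.9007, V(4,3)=81.8472, V(4,4)=164.5320
Node (3,0) S=95.4829: V=(p*·-21.5605+(1−p*)·-53.0698)/1.1=-28.2807; Δ=(-21.5605−-53.0698)/(114.5795−83.0702)=1.0000; B=V−Δ·S=-123.7636
Node (3,1) S=131.7006: V=(p*·21.9007+(1−p*)·-21.5605)/1.1=7.9370; Δ=(21.9007−-21.5605)/(158.0407−114.5795)=1.0000; B=V−Δ·S=-123.7636
Node (3,2) S=181.6560: V=(p*·81.8472+(1−p*)·21.9007)/1.1=57.8924; Δ=(81.8472−21.9007)/(217.9872−158.0407)=1.0000; B=V−Δ·S=-123.7636
Node (3,3) S=250.5600: V=(p*·164.5320+(1−p*)·81.8472)/1.1=126.7964; Δ=(164.5320−81.8472)/(300.6720−217.9872)=1.0000; B=V−Δ·S=-123.7636
Node (2,0) S=109.7505: V=(p*·7.9370+(1−p*)·-28.2807)/1.1=-2.7619; Δ=(7.9370−-28.2807)/(131.7006−95.4829)=1.0000; B=V−Δ·S=-112.5124
Node (2,1) S=151.3800: V=(p*·57.8924+(1−p*)·7.9370)/1.1=38.8676; Δ=(57.8924−7.9370)/(181.6560−131.7006)=1.0000; B=V−Δ·S=-112.5124
Node (2,2) S=208.8000: V=(p*·126.7964+(1−p*)·57.8924)/1.1=96.2876; Δ=(126.7964−57.8924)/(250.5600−181.6560)=1.0000; B=V−Δ·S=-112.5124
Node (1,0) S=126.1500: V=(p*·38.8676+(1−p*)·-2.7619)/1.1=23.8660; Δ=(38.8676−-2.7619)/(151.3800−109.7505)=1.0000; B=V−Δ·S=-102.2840
Node (1,1) S=174.0000: V=(p*·96.2876+(1−p*)·38.8676)/1.1=71.7160; Δ=(96.2876−38.8676)/(208.8000−151.3800)=1.0000; B=V−Δ·S=-102.2840
Node (0,0) S=145.0000: V=(p*·71.7160+(1−p*)·23.8660)/1.1=52.0145; Δ=(71.7160−23.8660)/(174.0000−126.1500)=1.0000; B=V−Δ·S=-92.9855
Check: Δ(0,0)·S0 + B(0,0) = 52.0145 = V0.

(0,0): Delta=1.0000 Bond=-92.9855
(1,0): Delta=1.0000 Bond=-102.2840
(1,1): Delta=1.0000 Bond=-102.2840
(2,0): Delta=1.0000 Bond=-112.5124
(2,1): Delta=1.0000 Bond=-112.5124
(2,2): Delta=1.0000 Bond=-112.5124
(3,0): Delta=1.0000 Bond=-123.7636
(3,1): Delta=1.0000 Bond=-123.7636
(3,2): Delta=1.0000 Bond=-123.7636
(3,3): Delta=1.0000 Bond=-123.7636
V0=52.0145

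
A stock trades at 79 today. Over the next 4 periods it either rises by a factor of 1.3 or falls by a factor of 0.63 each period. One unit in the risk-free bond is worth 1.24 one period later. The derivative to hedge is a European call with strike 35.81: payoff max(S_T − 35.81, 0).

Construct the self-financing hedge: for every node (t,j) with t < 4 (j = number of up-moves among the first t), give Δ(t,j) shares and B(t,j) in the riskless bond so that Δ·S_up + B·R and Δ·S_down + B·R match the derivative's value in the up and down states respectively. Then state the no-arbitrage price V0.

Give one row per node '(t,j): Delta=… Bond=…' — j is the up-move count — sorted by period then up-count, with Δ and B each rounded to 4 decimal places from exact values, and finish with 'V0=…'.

(0,0): Delta=0.9977 Bond=-14.9537
(1,0): Delta=0.9657 Bond=-16.9502
(1,1): Delta=0.9992 Bond=-18.6992
(2,0): Delta=0.6004 Bond=-9.5654
(2,1): Delta=0.9831 Bond=-22.1448
(2,2): Delta=1.0000 Bond=-23.2895
(3,0): Delta=0.0000 Bond=0.0000
(3,1): Delta=0.6291 Bond=-13.0278
(3,2): Delta=1.0000 Bond=-28.8790
(3,3): Delta=1.0000 Bond=-28.8790
V0=63.8652

Under the risk-neutral measure, an up-move has probability p* = (R−d)/(u−d) = 0.9104 and values discount at R = 1.24.
Terminal values V(4,·): V(4,0)=0.0000, V(4,1)=0.0000, V(4,2)=17.1801, V(4,3)=73.5347, V(4,4)=189.8219
Node (3,0) S=19.7537: V=(p*·0.0000+(1−p*)·0.0000)/1.24=0.0000; Δ=(0.0000−0.0000)/(25.6798−12.4448)=0.0000; B=V−Δ·S=0.0000
Node (3,1) S=40.7616: V=(p*·17.1801+(1−p*)·0.0000)/1.24=12.6142; Δ=(17.1801−0.0000)/(52.9901−25.6798)=0.6291; B=V−Δ·S=-13.0278
Node (3,2) S=84.1113: V=(p*·73.5347+(1−p*)·17.1801)/1.24=55.2323; Δ=(73.5347−17.1801)/(109.3447−52.9901)=1.0000; B=V−Δ·S=-28.8790
Node (3,3) S=173.5630: V=(p*·189.8219+(1−p*)·73.5347)/1.24=144.6840; Δ=(189.8219−73.5347)/(225.6319−109.3447)=1.0000; B=V−Δ·S=-28.8790
Node (2,0) S=31.3551: V=(p*·12.6142+(1−p*)·0.0000)/1.24=9.2617; Δ=(12.6142−0.0000)/(40.7616−19.7537)=0.6004; B=V−Δ·S=-9.5654
Node (2,1) S=64.7010: V=(p*·55.2323+(1−p*)·12.6142)/1.24=41.4643; Δ=(55.2323−12.6142)/(84.1113−40.7616)=0.9831; B=V−Δ·S=-22.1448
Node (2,2) S=133.5100: V=(p*·144.6840+(1−p*)·55.2323)/1.24=110.2205; Δ=(144.6840−55.2323)/(173.5630−84.1113)=1.0000; B=V−Δ·S=-23.2895
Node (1,0) S=49.7700: V=(p*·41.4643+(1−p*)·9.2617)/1.24=31.1133; Δ=(41.4643−9.2617)/(64.7010−31.3551)=0.9657; B=V−Δ·S=-16.9502
Node (1,1) S=102.7000: V=(p*·110.2205+(1−p*)·41.4643)/1.24=83.9219; Δ=(110.2205−41.4643)/(133.5100−64.7010)=0.9992; B=V−Δ·S=-18.6992
Node (0,0) S=79.0000: V=(p*·83.9219+(1−p*)·31.1133)/1.24=63.8652; Δ=(83.9219−31.1133)/(102.7000−49.7700)=0.9977; B=V−Δ·S=-14.9537
Self-financing check: at every node Δ·S+B equals the discounted successor values.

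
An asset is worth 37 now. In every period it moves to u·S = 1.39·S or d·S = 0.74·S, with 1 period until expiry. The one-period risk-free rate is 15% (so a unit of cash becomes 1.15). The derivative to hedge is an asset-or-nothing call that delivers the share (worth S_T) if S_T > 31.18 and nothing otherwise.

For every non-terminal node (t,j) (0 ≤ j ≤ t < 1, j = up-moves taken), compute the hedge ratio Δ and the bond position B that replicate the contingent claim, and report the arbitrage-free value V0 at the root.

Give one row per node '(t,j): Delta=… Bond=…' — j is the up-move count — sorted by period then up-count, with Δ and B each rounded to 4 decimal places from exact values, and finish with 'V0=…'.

(0,0): Delta=2.1385 Bond=-50.9140
V0=28.2091

Since d<R<u, set p* = (R−d)/(u−d) = 0.6308; price each node as the discounted p*-expectation of its children.
Payoff layer (t=1): V(1,0)=0.0000, V(1,1)=51.4300
Node (0,0) S=37.0000: V=(p*·51.4300+(1−p*)·0.0000)/1.15=28.2091; Δ=(51.4300−0.0000)/(51.4300−27.3800)=2.1385; B=V−Δ·S=-50.9140
Check: Δ(0,0)·S0 + B(0,0) = 28.2091 = V0.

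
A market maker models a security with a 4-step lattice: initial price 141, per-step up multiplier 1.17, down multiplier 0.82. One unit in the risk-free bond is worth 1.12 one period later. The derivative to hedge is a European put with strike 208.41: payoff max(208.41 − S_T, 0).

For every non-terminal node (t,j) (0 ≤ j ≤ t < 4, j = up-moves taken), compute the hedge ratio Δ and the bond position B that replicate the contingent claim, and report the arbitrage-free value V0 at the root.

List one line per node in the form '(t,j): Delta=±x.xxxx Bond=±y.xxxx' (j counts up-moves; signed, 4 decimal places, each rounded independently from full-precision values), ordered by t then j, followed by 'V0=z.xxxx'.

(0,0): Delta=-0.4931 Bond=80.1208
(1,0): Delta=-1.0000 Bond=148.3421
(1,1): Delta=-0.4339 Bond=79.9674
(2,0): Delta=-1.0000 Bond=166.1432
(2,1): Delta=-1.0000 Bond=166.1432
(2,2): Delta=-0.3678 Bond=76.8002
(3,0): Delta=-1.0000 Bond=186.0804
(3,1): Delta=-1.0000 Bond=186.0804
(3,2): Delta=-1.0000 Bond=186.0804
(3,3): Delta=-0.2939 Bond=69.3389
V0=10.5926

No-arbitrage ⇒ martingale measure with p* = (R−d)/(u−d) = 0.8571.
Terminal payoffs: V(4,0)=144.6608, V(4,1)=117.4508, V(4,2)=78.6268, V(4,3)=23.2315, V(4,4)=0.0000
  t=3,j=0: stock 77.7429 → up 90.9592 (V=117.4508), down 63.7492 (V=144.6608). Price 108.3375; hedge Δ=-1.0000, bond B=186.0804.
  t=3,j=1: stock 110.9258 → up 129.7832 (V=78.6268), down 90.9592 (V=117.4508). Price 75.1545; hedge Δ=-1.0000, bond B=186.0804.
  t=3,j=2: stock 158.2722 → up 185.1785 (V=23.2315), down 129.7832 (V=78.6268). Price 27.8081; hedge Δ=-1.0000, bond B=186.0804.
  t=3,j=3: stock 225.8274 → up 264.2181 (V=0.0000), down 185.1785 (V=23.2315). Price 2.9632; hedge Δ=-0.2939, bond B=69.3389.
  t=2,j=0: stock 94.8084 → up 110.9258 (V=75.1545), down 77.7429 (V=108.3375). Price 71.3348; hedge Δ=-1.0000, bond B=166.1432.
  t=2,j=1: stock 135.2754 → up 158.2722 (V=27.8081), down 110.9258 (V=75.1545). Price 30.8678; hedge Δ=-1.0000, bond B=166.1432.
  t=2,j=2: stock 193.0149 → up 225.8274 (V=2.9632), down 158.2722 (V=27.8081). Price 5.8147; hedge Δ=-0.3678, bond B=76.8002.
  t=1,j=0: stock 115.6200 → up 135.2754 (V=30.8678), down 94.8084 (V=71.3348). Price 32.7221; hedge Δ=-1.0000, bond B=148.3421.
  t=1,j=1: stock 164.9700 → up 193.0149 (V=5.8147), down 135.2754 (V=30.8678). Price 8.3873; hedge Δ=-0.4339, bond B=79.9674.
  t=0,j=0: stock 141.0000 → up 164.9700 (V=8.3873), down 115.6200 (V=32.7221). Price 10.5926; hedge Δ=-0.4931, bond B=80.1208.
Each (Δ,B) replicates both successor values, so the strategy is self-financing and V0 is arbitrage-free.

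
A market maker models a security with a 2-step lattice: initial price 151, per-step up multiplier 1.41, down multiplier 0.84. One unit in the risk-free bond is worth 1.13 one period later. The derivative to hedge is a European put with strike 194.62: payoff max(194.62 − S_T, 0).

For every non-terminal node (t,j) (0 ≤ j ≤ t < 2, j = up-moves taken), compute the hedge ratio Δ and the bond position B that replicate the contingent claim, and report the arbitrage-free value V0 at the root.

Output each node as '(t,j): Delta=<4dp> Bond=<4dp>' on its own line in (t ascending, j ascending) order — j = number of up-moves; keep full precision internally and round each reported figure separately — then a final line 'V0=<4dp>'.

(0,0): Delta=-0.4477 Bond=90.4198
(1,0): Delta=-1.0000 Bond=172.2301
(1,1): Delta=-0.1300 Bond=34.5344
V0=22.8195

Risk-neutral probability p* = (R−d)/(u−d) = (1.13−0.84)/(1.41−0.84) = 0.5088.
Terminal values V(2,·): V(2,0)=88.0744, V(2,1)=15.7756, V(2,2)=0.0000
Node (1,0) S=126.8400: V=(p*·15.7756+(1−p*)·88.0744)/1.13=45.3901; Δ=(15.7756−88.0744)/(178.8444−106.5456)=-1.0000; B=V−Δ·S=172.2301
Node (1,1) S=212.9100: V=(p*·0.0000+(1−p*)·15.7756)/1.13=6.8579; Δ=(0.0000−15.7756)/(300.2031−178.8444)=-0.1300; B=V−Δ·S=34.5344
Node (0,0) S=151.0000: V=(p*·6.8579+(1−p*)·45.3901)/1.13=22.8195; Δ=(6.8579−45.3901)/(212.9100−126.8400)=-0.4477; B=V−Δ·S=90.4198
Check: Δ(0,0)·S0 + B(0,0) = 22.8195 = V0.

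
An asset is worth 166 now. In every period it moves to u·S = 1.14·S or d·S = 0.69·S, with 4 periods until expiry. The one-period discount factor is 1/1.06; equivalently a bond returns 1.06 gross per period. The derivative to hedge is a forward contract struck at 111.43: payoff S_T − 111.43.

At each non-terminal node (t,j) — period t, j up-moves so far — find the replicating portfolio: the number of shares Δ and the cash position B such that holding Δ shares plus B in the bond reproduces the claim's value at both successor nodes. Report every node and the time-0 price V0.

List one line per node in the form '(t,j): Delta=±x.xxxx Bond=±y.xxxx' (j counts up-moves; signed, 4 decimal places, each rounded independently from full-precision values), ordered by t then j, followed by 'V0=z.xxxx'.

(0,0): Delta=1.0000 Bond=-88.2630
(1,0): Delta=1.0000 Bond=-93.5588
(1,1): Delta=1.0000 Bond=-93.5588
(2,0): Delta=1.0000 Bond=-99.1723
(2,1): Delta=1.0000 Bond=-99.1723
(2,2): Delta=1.0000 Bond=-99.1723
(3,0): Delta=1.0000 Bond=-105.1226
(3,1): Delta=1.0000 Bond=-105.1226
(3,2): Delta=1.0000 Bond=-105.1226
(3,3): Delta=1.0000 Bond=-105.1226
V0=77.7370

Risk-neutral probability p* = (R−d)/(u−d) = (1.06−0.69)/(1.14−0.69) = 0.8222.
At expiry t=4: V(4,0)=-73.8026, V(4,1)=-49.2630, V(4,2)=-8.7192, V(4,3)=58.2660, V(4,4)=168.9374
Node (3,0) S=54.5325: V=(p*·-49.2630+(1−p*)·-73.8026)/1.06=-50.5901; Δ=(-49.2630−-73.8026)/(62.1670−37.6274)=1.0000; B=V−Δ·S=-105.1226
Node (3,1) S=90.0972: V=(p*·-8.7192+(1−p*)·-49.2630)/1.06=-15.0255; Δ=(-8.7192−-49.2630)/(102.7108−62.1670)=1.0000; B=V−Δ·S=-105.1226
Node (3,2) S=148.8562: V=(p*·58.2660+(1−p*)·-8.7192)/1.06=43.7335; Δ=(58.2660−-8.7192)/(169.6960−102.7108)=1.0000; B=V−Δ·S=-105.1226
Node (3,3) S=245.9363: V=(p*·168.9374+(1−p*)·58.2660)/1.06=140.8137; Δ=(168.9374−58.2660)/(280.3674−169.6960)=1.0000; B=V−Δ·S=-105.1226
Node (2,0) S=79.0326: V=(p*·-15.0255+(1−p*)·-50.5901)/1.06=-20.1397; Δ=(-15.0255−-50.5901)/(90.0972−54.5325)=1.0000; B=V−Δ·S=-99.1723
Node (2,1) S=130.5756: V=(p*·43.7335+(1−p*)·-15.0255)/1.06=31.4033; Δ=(43.7335−-15.0255)/(148.8562−90.0972)=1.0000; B=V−Δ·S=-99.1723
Node (2,2) S=215.7336: V=(p*·140.8137+(1−p*)·43.7335)/1.06=116.5613; Δ=(140.8137−43.7335)/(245.9363−148.8562)=1.0000; B=V−Δ·S=-99.1723
Node (1,0) S=114.5400: V=(p*·31.4033+(1−p*)·-20.1397)/1.06=20.9812; Δ=(31.4033−-20.1397)/(130.5756−79.0326)=1.0000; B=V−Δ·S=-93.5588
Node (1,1) S=189.2400: V=(p*·116.5613+(1−p*)·31.4033)/1.06=95.6812; Δ=(116.5613−31.4033)/(215.7336−130.5756)=1.0000; B=V−Δ·S=-93.5588
Node (0,0) S=166.0000: V=(p*·95.6812+(1−p*)·20.9812)/1.06=77.7370; Δ=(95.6812−20.9812)/(189.2400−114.5400)=1.0000; B=V−Δ·S=-88.2630
Root portfolio cost Δ·166+B reproduces V0=77.7370.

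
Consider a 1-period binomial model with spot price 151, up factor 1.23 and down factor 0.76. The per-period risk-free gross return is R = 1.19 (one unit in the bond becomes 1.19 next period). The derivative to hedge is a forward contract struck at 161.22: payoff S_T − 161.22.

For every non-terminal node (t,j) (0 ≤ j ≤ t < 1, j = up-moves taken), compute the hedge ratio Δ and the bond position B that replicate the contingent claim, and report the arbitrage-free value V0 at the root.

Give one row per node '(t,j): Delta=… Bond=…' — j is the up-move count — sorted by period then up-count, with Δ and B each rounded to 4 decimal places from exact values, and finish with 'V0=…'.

(0,0): Delta=1.0000 Bond=-135.4790
V0=15.5210

No-arbitrage ⇒ martingale measure with p* = (R−d)/(u−d) = 0.9149.
At expiry t=1: V(1,0)=-46.4600, V(1,1)=24.5100
(0,0): S=151.0000. Δ = (V_up−V_dn)/(S_up−S_dn) = (24.5100−-46.4600)/(185.7300−114.7600) = 1.0000. V = [p*·24.5100 + (1−p*)·-46.4600]/1.19 = 15.5210. B = V − Δ·S = -135.4790.
Check: Δ(0,0)·S0 + B(0,0) = 15.5210 = V0.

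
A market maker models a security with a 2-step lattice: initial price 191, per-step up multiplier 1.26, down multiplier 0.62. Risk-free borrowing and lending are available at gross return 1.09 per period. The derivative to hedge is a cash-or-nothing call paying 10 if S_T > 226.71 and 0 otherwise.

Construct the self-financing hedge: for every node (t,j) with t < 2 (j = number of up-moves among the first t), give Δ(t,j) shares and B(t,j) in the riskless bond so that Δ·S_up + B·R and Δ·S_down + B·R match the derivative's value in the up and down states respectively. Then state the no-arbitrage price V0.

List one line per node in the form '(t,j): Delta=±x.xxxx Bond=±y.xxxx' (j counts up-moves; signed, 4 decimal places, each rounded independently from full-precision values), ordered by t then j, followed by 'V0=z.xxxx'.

(0,0): Delta=0.0551 Bond=-5.9879
(1,0): Delta=0.0000 Bond=0.0000
(1,1): Delta=0.0649 Bond=-8.8876
V0=4.5392

Under the risk-neutral measure, an up-move has probability p* = (R−d)/(u−d) = 0.7344 and values discount at R = 1.09.
Terminal values V(2,·): V(2,0)=0.0000, V(2,1)=0.0000, V(2,2)=10.0000
  t=1,j=0: stock 118.4200 → up 149.2092 (V=0.0000), down 73.4204 (V=0.0000). Price 0.0000; hedge Δ=0.0000, bond B=0.0000.
  t=1,j=1: stock 240.6600 → up 303.2316 (V=10.0000), down 149.2092 (V=0.0000). Price 6.7374; hedge Δ=0.0649, bond B=-8.8876.
  t=0,j=0: stock 191.0000 → up 240.6600 (V=6.7374), down 118.4200 (V=0.0000). Price 4.5392; hedge Δ=0.0551, bond B=-5.9879.
Root portfolio cost Δ·191+B reproduces V0=4.5392.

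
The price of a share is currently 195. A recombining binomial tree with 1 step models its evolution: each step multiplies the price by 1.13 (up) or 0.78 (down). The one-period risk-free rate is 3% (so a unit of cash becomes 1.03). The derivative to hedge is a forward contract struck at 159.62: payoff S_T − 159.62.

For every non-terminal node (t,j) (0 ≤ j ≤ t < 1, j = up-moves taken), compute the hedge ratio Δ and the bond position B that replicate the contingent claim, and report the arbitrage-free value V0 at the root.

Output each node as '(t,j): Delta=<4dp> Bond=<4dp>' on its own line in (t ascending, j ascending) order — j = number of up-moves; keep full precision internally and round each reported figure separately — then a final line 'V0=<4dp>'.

Risk-neutral probability p* = (R−d)/(u−d) = (1.03−0.78)/(1.13−0.78) = 0.7143.
At expiry t=1: V(1,0)=-7.5200, V(1,1)=60.7300
Node (0,0) S=195.0000: V=(p*·60.7300+(1−p*)·-7.5200)/1.03=40.0291; Δ=(60.7300−-7.5200)/(220.3500−152.1000)=1.0000; B=V−Δ·S=-154.9709
Each (Δ,B) replicates both successor values, so the strategy is self-financing and V0 is arbitrage-free.

(0,0): Delta=1.0000 Bond=-154.9709
V0=40.0291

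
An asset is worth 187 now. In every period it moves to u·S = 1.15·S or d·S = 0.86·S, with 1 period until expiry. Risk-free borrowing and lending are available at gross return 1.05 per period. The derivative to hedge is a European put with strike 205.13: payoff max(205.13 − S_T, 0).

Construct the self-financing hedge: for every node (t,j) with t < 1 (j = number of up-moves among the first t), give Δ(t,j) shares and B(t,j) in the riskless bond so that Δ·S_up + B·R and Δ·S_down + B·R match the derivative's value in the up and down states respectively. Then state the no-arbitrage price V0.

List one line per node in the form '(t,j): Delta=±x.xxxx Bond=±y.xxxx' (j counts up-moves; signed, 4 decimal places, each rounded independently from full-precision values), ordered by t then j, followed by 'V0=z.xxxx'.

(0,0): Delta=-0.8171 Bond=167.3448
V0=14.5517

Under the risk-neutral measure, an up-move has probability p* = (R−d)/(u−d) = 0.6552 and values discount at R = 1.05.
Terminal payoffs: V(1,0)=44.3100, V(1,1)=0.0000
  t=0,j=0: stock 187.0000 → up 215.0500 (V=0.0000), down 160.8200 (V=44.3100). Price 14.5517; hedge Δ=-0.8171, bond B=167.3448.
The time-0 hedge costs 14.5517, which is the no-arbitrage price.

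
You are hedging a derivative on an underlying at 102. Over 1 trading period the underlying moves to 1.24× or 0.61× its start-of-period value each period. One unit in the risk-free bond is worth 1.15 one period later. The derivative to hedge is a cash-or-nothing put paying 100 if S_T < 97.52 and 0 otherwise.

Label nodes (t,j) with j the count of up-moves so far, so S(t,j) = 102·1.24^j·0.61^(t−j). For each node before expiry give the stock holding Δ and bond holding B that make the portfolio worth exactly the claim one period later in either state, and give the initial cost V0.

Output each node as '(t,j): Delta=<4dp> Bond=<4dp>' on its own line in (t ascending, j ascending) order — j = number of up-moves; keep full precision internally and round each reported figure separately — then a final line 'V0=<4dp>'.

(0,0): Delta=-1.5562 Bond=171.1525
V0=12.4224

The replicating-portfolio and risk-neutral prices coincide; use p* = (1.15−0.61)/(1.24−0.61) = 0.8571 for the latter.
Payoff layer (t=1): V(1,0)=100.0000, V(1,1)=0.0000
(0,0): S=102.0000. Δ = (V_up−V_dn)/(S_up−S_dn) = (0.0000−100.0000)/(126.4800−62.2200) = -1.5562. V = [p*·0.0000 + (1−p*)·100.0000]/1.15 = 12.4224. B = V − Δ·S = 171.1525.
Each (Δ,B) replicates both successor values, so the strategy is self-financing and V0 is arbitrage-free.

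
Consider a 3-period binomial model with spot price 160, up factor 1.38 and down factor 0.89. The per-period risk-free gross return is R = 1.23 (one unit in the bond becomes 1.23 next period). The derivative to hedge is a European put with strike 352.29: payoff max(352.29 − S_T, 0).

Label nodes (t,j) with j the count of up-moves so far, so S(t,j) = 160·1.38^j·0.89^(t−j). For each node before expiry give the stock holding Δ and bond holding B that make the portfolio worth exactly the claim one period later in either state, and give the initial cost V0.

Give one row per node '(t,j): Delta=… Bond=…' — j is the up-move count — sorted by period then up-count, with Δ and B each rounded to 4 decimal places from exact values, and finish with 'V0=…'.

(0,0): Delta=-0.7232 Bond=157.2642
(1,0): Delta=-1.0000 Bond=232.8574
(1,1): Delta=-0.6444 Bond=176.0427
(2,0): Delta=-1.0000 Bond=286.4146
(2,1): Delta=-1.0000 Bond=286.4146
(2,2): Delta=-0.5432 Bond=185.7023
V0=41.5591

Risk-neutral probability p* = (R−d)/(u−d) = (1.23−0.89)/(1.38−0.89) = 0.6939.
At expiry t=3: V(3,0)=239.4950, V(3,1)=177.3943, V(3,2)=81.1034, V(3,3)=0.0000
(2,0): S=126.7360. Δ = (V_up−V_dn)/(S_up−S_dn) = (177.3943−239.4950)/(174.8957−112.7950) = -1.0000. V = [p*·177.3943 + (1−p*)·239.4950]/1.23 = 159.6786. B = V − Δ·S = 286.4146.
(2,1): S=196.5120. Δ = (V_up−V_dn)/(S_up−S_dn) = (81.1034−177.3943)/(271.1866−174.8957) = -1.0000. V = [p*·81.1034 + (1−p*)·177.3943]/1.23 = 89.9026. B = V − Δ·S = 286.4146.
(2,2): S=304.7040. Δ = (V_up−V_dn)/(S_up−S_dn) = (0.0000−81.1034)/(420.4915−271.1866) = -0.5432. V = [p*·0.0000 + (1−p*)·81.1034]/1.23 = 20.1850. B = V − Δ·S = 185.7023.
(1,0): S=142.4000. Δ = (V_up−V_dn)/(S_up−S_dn) = (89.9026−159.6786)/(196.5120−126.7360) = -1.0000. V = [p*·89.9026 + (1−p*)·159.6786]/1.23 = 90.4574. B = V − Δ·S = 232.8574.
(1,1): S=220.8000. Δ = (V_up−V_dn)/(S_up−S_dn) = (20.1850−89.9026)/(304.7040−196.5120) = -0.6444. V = [p*·20.1850 + (1−p*)·89.9026]/1.23 = 33.7619. B = V − Δ·S = 176.0427.
(0,0): S=160.0000. Δ = (V_up−V_dn)/(S_up−S_dn) = (33.7619−90.4574)/(220.8000−142.4000) = -0.7232. V = [p*·33.7619 + (1−p*)·90.4574]/1.23 = 41.5591. B = V − Δ·S = 157.2642.
Check: Δ(0,0)·S0 + B(0,0) = 41.5591 = V0.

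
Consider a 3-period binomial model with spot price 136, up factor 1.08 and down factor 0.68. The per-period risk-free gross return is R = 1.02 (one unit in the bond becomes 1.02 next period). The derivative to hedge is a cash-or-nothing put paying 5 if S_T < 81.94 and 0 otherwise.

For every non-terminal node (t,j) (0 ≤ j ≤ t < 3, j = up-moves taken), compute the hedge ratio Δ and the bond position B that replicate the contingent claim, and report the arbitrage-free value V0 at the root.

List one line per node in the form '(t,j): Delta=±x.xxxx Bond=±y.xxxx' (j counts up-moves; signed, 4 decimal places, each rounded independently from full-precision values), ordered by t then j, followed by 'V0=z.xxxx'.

(0,0): Delta=-0.0225 Bond=3.3500
(1,0): Delta=-0.1126 Bond=11.7503
(1,1): Delta=-0.0125 Bond=1.9464
(2,0): Delta=0.0000 Bond=4.9020
(2,1): Delta=-0.1252 Bond=13.2353
(2,2): Delta=0.0000 Bond=0.0000
V0=0.2862

Under the risk-neutral measure, an up-move has probability p* = (R−d)/(u−d) = 0.8500 and values discount at R = 1.02.
At expiry t=3: V(3,0)=5.0000, V(3,1)=5.0000, V(3,2)=0.0000, V(3,3)=0.0000
(2,0): S=62.8864. Δ = (V_up−V_dn)/(S_up−S_dn) = (5.0000−5.0000)/(67.9173−42.7628) = 0.0000. V = [p*·5.0000 + (1−p*)·5.0000]/1.02 = 4.9020. B = V − Δ·S = 4.9020.
(2,1): S=99.8784. Δ = (V_up−V_dn)/(S_up−S_dn) = (0.0000−5.0000)/(107.8687−67.9173) = -0.1252. V = [p*·0.0000 + (1−p*)·5.0000]/1.02 = 0.7353. B = V − Δ·S = 13.2353.
(2,2): S=158.6304. Δ = (V_up−V_dn)/(S_up−S_dn) = (0.0000−0.0000)/(171.3208−107.8687) = 0.0000. V = [p*·0.0000 + (1−p*)·0.0000]/1.02 = 0.0000. B = V − Δ·S = 0.0000.
(1,0): S=92.4800. Δ = (V_up−V_dn)/(S_up−S_dn) = (0.7353−4.9020)/(99.8784−62.8864) = -0.1126. V = [p*·0.7353 + (1−p*)·4.9020]/1.02 = 1.3336. B = V − Δ·S = 11.7503.
(1,1): S=146.8800. Δ = (V_up−V_dn)/(S_up−S_dn) = (0.0000−0.7353)/(158.6304−99.8784) = -0.0125. V = [p*·0.0000 + (1−p*)·0.7353]/1.02 = 0.1081. B = V − Δ·S = 1.9464.
(0,0): S=136.0000. Δ = (V_up−V_dn)/(S_up−S_dn) = (0.1081−1.3336)/(146.8800−92.4800) = -0.0225. V = [p*·0.1081 + (1−p*)·1.3336]/1.02 = 0.2862. B = V − Δ·S = 3.3500.
Each (Δ,B) replicates both successor values, so the strategy is self-financing and V0 is arbitrage-free.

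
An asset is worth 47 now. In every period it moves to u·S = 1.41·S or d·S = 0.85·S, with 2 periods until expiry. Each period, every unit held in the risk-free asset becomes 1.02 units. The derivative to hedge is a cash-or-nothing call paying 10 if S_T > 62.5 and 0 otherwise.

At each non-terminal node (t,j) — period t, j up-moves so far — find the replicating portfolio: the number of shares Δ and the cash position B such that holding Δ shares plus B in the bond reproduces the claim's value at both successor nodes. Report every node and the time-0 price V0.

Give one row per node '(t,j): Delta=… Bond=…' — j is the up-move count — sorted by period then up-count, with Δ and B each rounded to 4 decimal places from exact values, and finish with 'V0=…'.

(0,0): Delta=0.1131 Bond=-4.4289
(1,0): Delta=0.0000 Bond=0.0000
(1,1): Delta=0.2695 Bond=-14.8810
V0=0.8858

Risk-neutral probability p* = (R−d)/(u−d) = (1.02−0.85)/(1.41−0.85) = 0.3036.
Terminal payoffs: V(2,0)=0.0000, V(2,1)=0.0000, V(2,2)=10.0000
Node (1,0) S=39.9500: V=(p*·0.0000+(1−p*)·0.0000)/1.02=0.0000; Δ=(0.0000−0.0000)/(56.3295−33.9575)=0.0000; B=V−Δ·S=0.0000
Node (1,1) S=66.2700: V=(p*·10.0000+(1−p*)·0.0000)/1.02=2.9762; Δ=(10.0000−0.0000)/(93.4407−56.3295)=0.2695; B=V−Δ·S=-14.8810
Node (0,0) S=47.0000: V=(p*·2.9762+(1−p*)·0.0000)/1.02=0.8858; Δ=(2.9762−0.0000)/(66.2700−39.9500)=0.1131; B=V−Δ·S=-4.4289
Each (Δ,B) replicates both successor values, so the strategy is self-financing and V0 is arbitrage-free.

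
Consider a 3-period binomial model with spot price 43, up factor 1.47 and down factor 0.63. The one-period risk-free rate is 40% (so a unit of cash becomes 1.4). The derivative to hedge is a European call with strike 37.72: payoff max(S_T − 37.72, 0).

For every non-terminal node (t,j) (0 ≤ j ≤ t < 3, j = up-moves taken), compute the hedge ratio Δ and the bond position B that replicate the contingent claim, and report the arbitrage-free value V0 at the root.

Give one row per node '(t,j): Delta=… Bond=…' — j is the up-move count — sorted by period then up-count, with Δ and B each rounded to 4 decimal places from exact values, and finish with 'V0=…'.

No-arbitrage ⇒ martingale measure with p* = (R−d)/(u−d) = 0.9167.
Terminal payoffs: V(3,0)=0.0000, V(3,1)=0.0000, V(3,2)=20.8188, V(3,3)=98.8705
  t=2,j=0: stock 17.0667 → up 25.0880 (V=0.0000), down 10.7520 (V=0.0000). Price 0.0000; hedge Δ=0.0000, bond B=0.0000.
  t=2,j=1: stock 39.8223 → up 58.5388 (V=20.8188), down 25.0880 (V=0.0000). Price 13.6313; hedge Δ=0.6224, bond B=-11.1529.
  t=2,j=2: stock 92.9187 → up 136.5905 (V=98.8705), down 58.5388 (V=20.8188). Price 65.9758; hedge Δ=1.0000, bond B=-26.9429.
  t=1,j=0: stock 27.0900 → up 39.8223 (V=13.6313), down 17.0667 (V=0.0000). Price 8.9253; hedge Δ=0.5990, bond B=-7.3025.
  t=1,j=1: stock 63.2100 → up 92.9187 (V=65.9758), down 39.8223 (V=13.6313). Price 44.0099; hedge Δ=0.9858, bond B=-18.3050.
  t=0,j=0: stock 43.0000 → up 63.2100 (V=44.0099), down 27.0900 (V=8.9253). Price 29.3472; hedge Δ=0.9713, bond B=-12.4201.
Check: Δ(0,0)·S0 + B(0,0) = 29.3472 = V0.

(0,0): Delta=0.9713 Bond=-12.4201
(1,0): Delta=0.5990 Bond=-7.3025
(1,1): Delta=0.9858 Bond=-18.3050
(2,0): Delta=0.0000 Bond=0.0000
(2,1): Delta=0.6224 Bond=-11.1529
(2,2): Delta=1.0000 Bond=-26.9429
V0=29.3472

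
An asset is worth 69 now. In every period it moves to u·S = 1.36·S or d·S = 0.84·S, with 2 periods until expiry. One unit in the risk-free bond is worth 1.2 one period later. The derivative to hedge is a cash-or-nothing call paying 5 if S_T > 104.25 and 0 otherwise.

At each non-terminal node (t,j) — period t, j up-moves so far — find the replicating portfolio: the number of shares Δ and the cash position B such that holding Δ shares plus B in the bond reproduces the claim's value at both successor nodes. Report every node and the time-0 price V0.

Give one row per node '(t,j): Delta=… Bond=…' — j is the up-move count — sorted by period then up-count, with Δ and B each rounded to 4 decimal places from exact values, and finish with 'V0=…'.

Under the risk-neutral measure, an up-move has probability p* = (R−d)/(u−d) = 0.6923 and values discount at R = 1.2.
Terminal payoffs: V(2,0)=0.0000, V(2,1)=0.0000, V(2,2)=5.0000
(1,0): S=57.9600. Δ = (V_up−V_dn)/(S_up−S_dn) = (0.0000−0.0000)/(78.8256−48.6864) = 0.0000. V = [p*·0.0000 + (1−p*)·0.0000]/1.2 = 0.0000. B = V − Δ·S = 0.0000.
(1,1): S=93.8400. Δ = (V_up−V_dn)/(S_up−S_dn) = (5.0000−0.0000)/(127.6224−78.8256) = 0.1025. V = [p*·5.0000 + (1−p*)·0.0000]/1.2 = 2.8846. B = V − Δ·S = -6.7308.
(0,0): S=69.0000. Δ = (V_up−V_dn)/(S_up−S_dn) = (2.8846−0.0000)/(93.8400−57.9600) = 0.0804. V = [p*·2.8846 + (1−p*)·0.0000]/1.2 = 1.6642. B = V − Δ·S = -3.8831.
Root portfolio cost Δ·69+B reproduces V0=1.6642.

(0,0): Delta=0.0804 Bond=-3.8831
(1,0): Delta=0.0000 Bond=0.0000
(1,1): Delta=0.1025 Bond=-6.7308
V0=1.6642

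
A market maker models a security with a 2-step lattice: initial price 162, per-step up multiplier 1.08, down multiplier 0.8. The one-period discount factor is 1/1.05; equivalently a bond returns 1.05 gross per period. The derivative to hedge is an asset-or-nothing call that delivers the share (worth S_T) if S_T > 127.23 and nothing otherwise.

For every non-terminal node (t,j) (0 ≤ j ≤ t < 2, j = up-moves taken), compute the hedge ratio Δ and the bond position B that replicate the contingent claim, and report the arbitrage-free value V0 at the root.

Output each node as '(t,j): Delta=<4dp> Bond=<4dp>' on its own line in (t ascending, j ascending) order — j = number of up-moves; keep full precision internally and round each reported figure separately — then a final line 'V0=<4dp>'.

(0,0): Delta=1.2332 Bond=-38.8638
(1,0): Delta=3.8571 Bond=-380.8653
(1,1): Delta=1.0000 Bond=0.0000
V0=160.9204

Since d<R<u, set p* = (R−d)/(u−d) = 0.8929; price each node as the discounted p*-expectation of its children.
Terminal payoffs: V(2,0)=0.0000, V(2,1)=139.9680, V(2,2)=188.9568
  t=1,j=0: stock 129.6000 → up 139.9680 (V=139.9680), down 103.6800 (V=0.0000). Price 119.0204; hedge Δ=3.8571, bond B=-380.8653.
  t=1,j=1: stock 174.9600 → up 188.9568 (V=188.9568), down 139.9680 (V=139.9680). Price 174.9600; hedge Δ=1.0000, bond B=0.0000.
  t=0,j=0: stock 162.0000 → up 174.9600 (V=174.9600), down 129.6000 (V=119.0204). Price 160.9204; hedge Δ=1.2332, bond B=-38.8638.
The time-0 hedge costs 160.9204, which is the no-arbitrage price.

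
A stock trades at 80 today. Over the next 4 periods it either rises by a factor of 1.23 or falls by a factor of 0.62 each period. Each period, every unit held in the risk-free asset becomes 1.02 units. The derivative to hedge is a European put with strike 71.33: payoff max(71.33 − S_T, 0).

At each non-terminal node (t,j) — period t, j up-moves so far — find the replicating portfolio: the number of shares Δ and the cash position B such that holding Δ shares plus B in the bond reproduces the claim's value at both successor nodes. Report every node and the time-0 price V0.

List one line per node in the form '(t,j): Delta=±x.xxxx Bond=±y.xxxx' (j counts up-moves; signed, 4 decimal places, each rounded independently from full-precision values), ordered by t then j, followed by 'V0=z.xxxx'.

No-arbitrage ⇒ martingale measure with p* = (R−d)/(u−d) = 0.6557.
Terminal values V(4,·): V(4,0)=59.5089, V(4,1)=47.8785, V(4,2)=24.8053, V(4,3)=0.0000, V(4,4)=0.0000
(3,0): S=19.0662. Δ = (V_up−V_dn)/(S_up−S_dn) = (47.8785−59.5089)/(23.4515−11.8211) = -1.0000. V = [p*·47.8785 + (1−p*)·59.5089]/1.02 = 50.8651. B = V − Δ·S = 69.9314.
(3,1): S=37.8250. Δ = (V_up−V_dn)/(S_up−S_dn) = (24.8053−47.8785)/(46.5247−23.4515) = -1.0000. V = [p*·24.8053 + (1−p*)·47.8785]/1.02 = 32.1064. B = V − Δ·S = 69.9314.
(3,2): S=75.0398. Δ = (V_up−V_dn)/(S_up−S_dn) = (0.0000−24.8053)/(92.2990−46.5247) = -0.5419. V = [p*·0.0000 + (1−p*)·24.8053]/1.02 = 8.3721. B = V − Δ·S = 49.0365.
(3,3): S=148.8694. Δ = (V_up−V_dn)/(S_up−S_dn) = (0.0000−0.0000)/(183.1093−92.2990) = 0.0000. V = [p*·0.0000 + (1−p*)·0.0000]/1.02 = 0.0000. B = V − Δ·S = 0.0000.
(2,0): S=30.7520. Δ = (V_up−V_dn)/(S_up−S_dn) = (32.1064−50.8651)/(37.8250−19.0662) = -1.0000. V = [p*·32.1064 + (1−p*)·50.8651]/1.02 = 37.8082. B = V − Δ·S = 68.5602.
(2,1): S=61.0080. Δ = (V_up−V_dn)/(S_up−S_dn) = (8.3721−32.1064)/(75.0398−37.8250) = -0.6378. V = [p*·8.3721 + (1−p*)·32.1064]/1.02 = 16.2185. B = V − Δ·S = 55.1273.
(2,2): S=121.0320. Δ = (V_up−V_dn)/(S_up−S_dn) = (0.0000−8.3721)/(148.8694−75.0398) = -0.1134. V = [p*·0.0000 + (1−p*)·8.3721]/1.02 = 2.8257. B = V − Δ·S = 16.5504.
(1,0): S=49.6000. Δ = (V_up−V_dn)/(S_up−S_dn) = (16.2185−37.8082)/(61.0080−30.7520) = -0.7136. V = [p*·16.2185 + (1−p*)·37.8082]/1.02 = 23.1873. B = V − Δ·S = 58.5801.
(1,1): S=98.4000. Δ = (V_up−V_dn)/(S_up−S_dn) = (2.8257−16.2185)/(121.0320−61.0080) = -0.2231. V = [p*·2.8257 + (1−p*)·16.2185]/1.02 = 7.2905. B = V − Δ·S = 29.2461.
(0,0): S=80.0000. Δ = (V_up−V_dn)/(S_up−S_dn) = (7.2905−23.1873)/(98.4000−49.6000) = -0.3258. V = [p*·7.2905 + (1−p*)·23.1873]/1.02 = 12.5129. B = V − Δ·S = 38.5732.
Self-financing check: at every node Δ·S+B equals the discounted successor values.

(0,0): Delta=-0.3258 Bond=38.5732
(1,0): Delta=-0.7136 Bond=58.5801
(1,1): Delta=-0.2231 Bond=29.2461
(2,0): Delta=-1.0000 Bond=68.5602
(2,1): Delta=-0.6378 Bond=55.1273
(2,2): Delta=-0.1134 Bond=16.5504
(3,0): Delta=-1.0000 Bond=69.9314
(3,1): Delta=-1.0000 Bond=69.9314
(3,2): Delta=-0.5419 Bond=49.0365
(3,3): Delta=0.0000 Bond=0.0000
V0=12.5129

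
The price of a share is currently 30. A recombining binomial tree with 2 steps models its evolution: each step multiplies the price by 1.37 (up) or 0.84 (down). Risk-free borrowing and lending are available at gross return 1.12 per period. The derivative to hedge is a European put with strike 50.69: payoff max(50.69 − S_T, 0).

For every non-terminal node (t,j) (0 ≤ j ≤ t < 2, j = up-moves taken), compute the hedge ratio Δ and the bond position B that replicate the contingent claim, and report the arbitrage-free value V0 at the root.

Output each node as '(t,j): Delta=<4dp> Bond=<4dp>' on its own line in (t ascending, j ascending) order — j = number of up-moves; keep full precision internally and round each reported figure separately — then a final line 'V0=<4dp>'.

Risk-neutral probability p* = (R−d)/(u−d) = (1.12−0.84)/(1.37−0.84) = 0.5283.
Payoff layer (t=2): V(2,0)=29.5220, V(2,1)=16.1660, V(2,2)=0.0000
(1,0): S=25.2000. Δ = (V_up−V_dn)/(S_up−S_dn) = (16.1660−29.5220)/(34.5240−21.1680) = -1.0000. V = [p*·16.1660 + (1−p*)·29.5220]/1.12 = 20.0589. B = V − Δ·S = 45.2589.
(1,1): S=41.1000. Δ = (V_up−V_dn)/(S_up−S_dn) = (0.0000−16.1660)/(56.3070−34.5240) = -0.7421. V = [p*·0.0000 + (1−p*)·16.1660]/1.12 = 6.8085. B = V − Δ·S = 37.3103.
(0,0): S=30.0000. Δ = (V_up−V_dn)/(S_up−S_dn) = (6.8085−20.0589)/(41.1000−25.2000) = -0.8334. V = [p*·6.8085 + (1−p*)·20.0589]/1.12 = 11.6595. B = V − Δ·S = 36.6604.
Check: Δ(0,0)·S0 + B(0,0) = 11.6595 = V0.

(0,0): Delta=-0.8334 Bond=36.6604
(1,0): Delta=-1.0000 Bond=45.2589
(1,1): Delta=-0.7421 Bond=37.3103
V0=11.6595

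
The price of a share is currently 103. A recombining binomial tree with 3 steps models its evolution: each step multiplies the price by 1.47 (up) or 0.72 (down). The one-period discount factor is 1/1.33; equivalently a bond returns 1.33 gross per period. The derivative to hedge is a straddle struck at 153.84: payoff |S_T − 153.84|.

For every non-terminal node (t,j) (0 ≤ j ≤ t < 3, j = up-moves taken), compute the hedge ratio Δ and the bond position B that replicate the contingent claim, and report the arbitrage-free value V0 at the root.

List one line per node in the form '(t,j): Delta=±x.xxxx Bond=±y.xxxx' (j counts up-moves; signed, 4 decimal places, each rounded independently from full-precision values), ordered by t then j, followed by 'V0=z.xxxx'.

Under the risk-neutral measure, an up-move has probability p* = (R−d)/(u−d) = 0.8133 and values discount at R = 1.33.
Payoff layer (t=3): V(3,0)=115.3955, V(3,1)=75.3491, V(3,2)=6.4123, V(3,3)=173.3419
(2,0): S=53.3952. Δ = (V_up−V_dn)/(S_up−S_dn) = (75.3491−115.3955)/(78.4909−38.4445) = -1.0000. V = [p*·75.3491 + (1−p*)·115.3955]/1.33 = 62.2740. B = V − Δ·S = 115.6692.
(2,1): S=109.0152. Δ = (V_up−V_dn)/(S_up−S_dn) = (6.4123−75.3491)/(160.2523−78.4909) = -0.8431. V = [p*·6.4123 + (1−p*)·75.3491]/1.33 = 14.4966. B = V − Δ·S = 106.4123.
(2,2): S=222.5727. Δ = (V_up−V_dn)/(S_up−S_dn) = (173.3419−6.4123)/(327.1819−160.2523) = 1.0000. V = [p*·173.3419 + (1−p*)·6.4123]/1.33 = 106.9035. B = V − Δ·S = -115.6692.
(1,0): S=74.1600. Δ = (V_up−V_dn)/(S_up−S_dn) = (14.4966−62.2740)/(109.0152−53.3952) = -0.8590. V = [p*·14.4966 + (1−p*)·62.2740]/1.33 = 17.6053. B = V − Δ·S = 81.3084.
(1,1): S=151.4100. Δ = (V_up−V_dn)/(S_up−S_dn) = (106.9035−14.4966)/(222.5727−109.0152) = 0.8137. V = [p*·106.9035 + (1−p*)·14.4966]/1.33 = 67.4092. B = V − Δ·S = -55.8000.
(0,0): S=103.0000. Δ = (V_up−V_dn)/(S_up−S_dn) = (67.4092−17.6053)/(151.4100−74.1600) = 0.6447. V = [p*·67.4092 + (1−p*)·17.6053]/1.33 = 43.6936. B = V − Δ·S = -22.7116.
Root portfolio cost Δ·103+B reproduces V0=43.6936.

(0,0): Delta=0.6447 Bond=-22.7116
(1,0): Delta=-0.8590 Bond=81.3084
(1,1): Delta=0.8137 Bond=-55.8000
(2,0): Delta=-1.0000 Bond=115.6692
(2,1): Delta=-0.8431 Bond=106.4123
(2,2): Delta=1.0000 Bond=-115.6692
V0=43.6936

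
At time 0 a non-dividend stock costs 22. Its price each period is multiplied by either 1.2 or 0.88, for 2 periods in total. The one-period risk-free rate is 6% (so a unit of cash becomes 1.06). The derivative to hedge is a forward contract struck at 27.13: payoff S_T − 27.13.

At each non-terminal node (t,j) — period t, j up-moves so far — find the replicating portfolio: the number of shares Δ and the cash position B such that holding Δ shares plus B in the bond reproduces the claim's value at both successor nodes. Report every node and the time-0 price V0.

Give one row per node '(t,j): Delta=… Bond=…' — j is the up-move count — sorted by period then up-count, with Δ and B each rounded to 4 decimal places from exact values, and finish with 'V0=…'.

(0,0): Delta=1.0000 Bond=-24.1456
(1,0): Delta=1.0000 Bond=-25.5943
(1,1): Delta=1.0000 Bond=-25.5943
V0=-2.1456

No-arbitrage ⇒ martingale measure with p* = (R−d)/(u−d) = 0.5625.
Terminal values V(2,·): V(2,0)=-10.0932, V(2,1)=-3.8980, V(2,2)=4.5500
(1,0): S=19.3600. Δ = (V_up−V_dn)/(S_up−S_dn) = (-3.8980−-10.0932)/(23.2320−17.0368) = 1.0000. V = [p*·-3.8980 + (1−p*)·-10.0932]/1.06 = -6.2343. B = V − Δ·S = -25.5943.
(1,1): S=26.4000. Δ = (V_up−V_dn)/(S_up−S_dn) = (4.5500−-3.8980)/(31.6800−23.2320) = 1.0000. V = [p*·4.5500 + (1−p*)·-3.8980]/1.06 = 0.8057. B = V − Δ·S = -25.5943.
(0,0): S=22.0000. Δ = (V_up−V_dn)/(S_up−S_dn) = (0.8057−-6.2343)/(26.4000−19.3600) = 1.0000. V = [p*·0.8057 + (1−p*)·-6.2343]/1.06 = -2.1456. B = V − Δ·S = -24.1456.
Root portfolio cost Δ·22+B reproduces V0=-2.1456.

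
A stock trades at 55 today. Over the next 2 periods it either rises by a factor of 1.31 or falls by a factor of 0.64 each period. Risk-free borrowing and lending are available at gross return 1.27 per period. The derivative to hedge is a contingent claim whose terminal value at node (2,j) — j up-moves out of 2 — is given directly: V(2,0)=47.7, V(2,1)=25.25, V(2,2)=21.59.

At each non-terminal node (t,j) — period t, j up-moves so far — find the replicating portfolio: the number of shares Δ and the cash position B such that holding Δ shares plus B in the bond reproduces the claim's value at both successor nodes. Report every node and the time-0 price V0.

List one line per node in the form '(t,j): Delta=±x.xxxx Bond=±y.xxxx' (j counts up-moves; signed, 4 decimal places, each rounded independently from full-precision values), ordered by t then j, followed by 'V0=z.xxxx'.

(0,0): Delta=-0.1022 Bond=19.3180
(1,0): Delta=-0.9519 Bond=54.4447
(1,1): Delta=-0.0758 Bond=22.6347
V0=13.6983

No-arbitrage ⇒ martingale measure with p* = (R−d)/(u−d) = 0.9403.
At expiry t=2: V(2,0)=47.7000, V(2,1)=25.2500, V(2,2)=21.5900
  t=1,j=0: stock 35.2000 → up 46.1120 (V=25.2500), down 22.5280 (V=47.7000). Price 20.9372; hedge Δ=-0.9519, bond B=54.4447.
  t=1,j=1: stock 72.0500 → up 94.3855 (V=21.5900), down 46.1120 (V=25.2500). Price 17.1721; hedge Δ=-0.0758, bond B=22.6347.
  t=0,j=0: stock 55.0000 → up 72.0500 (V=17.1721), down 35.2000 (V=20.9372). Price 13.6983; hedge Δ=-0.1022, bond B=19.3180.
Self-financing check: at every node Δ·S+B equals the discounted successor values.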